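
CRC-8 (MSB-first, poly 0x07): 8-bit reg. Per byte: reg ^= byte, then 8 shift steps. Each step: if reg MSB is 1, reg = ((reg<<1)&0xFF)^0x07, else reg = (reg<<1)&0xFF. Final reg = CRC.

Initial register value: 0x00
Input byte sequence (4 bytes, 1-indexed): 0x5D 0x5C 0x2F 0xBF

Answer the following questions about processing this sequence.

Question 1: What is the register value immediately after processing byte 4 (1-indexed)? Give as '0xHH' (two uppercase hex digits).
After byte 1 (0x5D): reg=0x94
After byte 2 (0x5C): reg=0x76
After byte 3 (0x2F): reg=0x88
After byte 4 (0xBF): reg=0x85

Answer: 0x85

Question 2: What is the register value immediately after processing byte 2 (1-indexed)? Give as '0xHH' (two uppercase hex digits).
Answer: 0x76

Derivation:
After byte 1 (0x5D): reg=0x94
After byte 2 (0x5C): reg=0x76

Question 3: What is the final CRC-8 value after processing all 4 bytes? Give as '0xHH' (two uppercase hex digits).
After byte 1 (0x5D): reg=0x94
After byte 2 (0x5C): reg=0x76
After byte 3 (0x2F): reg=0x88
After byte 4 (0xBF): reg=0x85

Answer: 0x85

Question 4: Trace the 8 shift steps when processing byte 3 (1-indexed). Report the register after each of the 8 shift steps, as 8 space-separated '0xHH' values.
Answer: 0xB2 0x63 0xC6 0x8B 0x11 0x22 0x44 0x88

Derivation:
After byte 1 (0x5D): reg=0x94
After byte 2 (0x5C): reg=0x76
Register before byte 3: 0x76
After XOR with byte 0x2F: 0x59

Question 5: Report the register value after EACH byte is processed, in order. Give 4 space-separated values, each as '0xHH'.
0x94 0x76 0x88 0x85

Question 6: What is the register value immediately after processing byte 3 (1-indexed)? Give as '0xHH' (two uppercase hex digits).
After byte 1 (0x5D): reg=0x94
After byte 2 (0x5C): reg=0x76
After byte 3 (0x2F): reg=0x88

Answer: 0x88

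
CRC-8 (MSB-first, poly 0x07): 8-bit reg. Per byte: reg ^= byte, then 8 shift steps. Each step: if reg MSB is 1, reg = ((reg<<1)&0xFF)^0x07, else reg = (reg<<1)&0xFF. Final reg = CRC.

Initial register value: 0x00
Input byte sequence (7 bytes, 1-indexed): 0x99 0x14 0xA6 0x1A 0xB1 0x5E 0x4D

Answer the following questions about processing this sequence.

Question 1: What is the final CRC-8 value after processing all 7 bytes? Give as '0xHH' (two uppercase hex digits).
Answer: 0xAA

Derivation:
After byte 1 (0x99): reg=0xC6
After byte 2 (0x14): reg=0x30
After byte 3 (0xA6): reg=0xEB
After byte 4 (0x1A): reg=0xD9
After byte 5 (0xB1): reg=0x1F
After byte 6 (0x5E): reg=0xC0
After byte 7 (0x4D): reg=0xAA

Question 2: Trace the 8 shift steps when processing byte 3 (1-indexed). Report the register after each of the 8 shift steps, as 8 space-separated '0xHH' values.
After byte 1 (0x99): reg=0xC6
After byte 2 (0x14): reg=0x30
Register before byte 3: 0x30
After XOR with byte 0xA6: 0x96

Answer: 0x2B 0x56 0xAC 0x5F 0xBE 0x7B 0xF6 0xEB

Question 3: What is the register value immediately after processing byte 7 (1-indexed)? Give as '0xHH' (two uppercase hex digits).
After byte 1 (0x99): reg=0xC6
After byte 2 (0x14): reg=0x30
After byte 3 (0xA6): reg=0xEB
After byte 4 (0x1A): reg=0xD9
After byte 5 (0xB1): reg=0x1F
After byte 6 (0x5E): reg=0xC0
After byte 7 (0x4D): reg=0xAA

Answer: 0xAA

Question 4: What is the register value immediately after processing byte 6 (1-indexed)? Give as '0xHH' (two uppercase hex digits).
Answer: 0xC0

Derivation:
After byte 1 (0x99): reg=0xC6
After byte 2 (0x14): reg=0x30
After byte 3 (0xA6): reg=0xEB
After byte 4 (0x1A): reg=0xD9
After byte 5 (0xB1): reg=0x1F
After byte 6 (0x5E): reg=0xC0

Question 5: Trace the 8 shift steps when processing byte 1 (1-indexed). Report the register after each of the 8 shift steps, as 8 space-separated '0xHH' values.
Answer: 0x35 0x6A 0xD4 0xAF 0x59 0xB2 0x63 0xC6

Derivation:
Register before byte 1: 0x00
After XOR with byte 0x99: 0x99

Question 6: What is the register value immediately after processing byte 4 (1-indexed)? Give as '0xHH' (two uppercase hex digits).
Answer: 0xD9

Derivation:
After byte 1 (0x99): reg=0xC6
After byte 2 (0x14): reg=0x30
After byte 3 (0xA6): reg=0xEB
After byte 4 (0x1A): reg=0xD9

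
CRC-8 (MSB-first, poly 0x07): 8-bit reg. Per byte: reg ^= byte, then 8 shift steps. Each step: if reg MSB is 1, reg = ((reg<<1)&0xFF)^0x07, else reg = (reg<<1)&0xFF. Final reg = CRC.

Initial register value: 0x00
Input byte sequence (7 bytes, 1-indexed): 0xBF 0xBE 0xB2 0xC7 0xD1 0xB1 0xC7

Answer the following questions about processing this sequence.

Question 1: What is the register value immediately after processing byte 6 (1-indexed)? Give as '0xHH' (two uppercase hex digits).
Answer: 0xD4

Derivation:
After byte 1 (0xBF): reg=0x34
After byte 2 (0xBE): reg=0xBF
After byte 3 (0xB2): reg=0x23
After byte 4 (0xC7): reg=0xB2
After byte 5 (0xD1): reg=0x2E
After byte 6 (0xB1): reg=0xD4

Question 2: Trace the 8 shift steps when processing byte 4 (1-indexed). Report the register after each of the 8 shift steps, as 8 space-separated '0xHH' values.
Answer: 0xCF 0x99 0x35 0x6A 0xD4 0xAF 0x59 0xB2

Derivation:
After byte 1 (0xBF): reg=0x34
After byte 2 (0xBE): reg=0xBF
After byte 3 (0xB2): reg=0x23
Register before byte 4: 0x23
After XOR with byte 0xC7: 0xE4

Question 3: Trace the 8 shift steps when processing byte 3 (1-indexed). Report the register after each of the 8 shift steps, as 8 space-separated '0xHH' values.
Answer: 0x1A 0x34 0x68 0xD0 0xA7 0x49 0x92 0x23

Derivation:
After byte 1 (0xBF): reg=0x34
After byte 2 (0xBE): reg=0xBF
Register before byte 3: 0xBF
After XOR with byte 0xB2: 0x0D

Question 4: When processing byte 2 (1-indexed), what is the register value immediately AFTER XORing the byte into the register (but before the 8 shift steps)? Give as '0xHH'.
Register before byte 2: 0x34
Byte 2: 0xBE
0x34 XOR 0xBE = 0x8A

Answer: 0x8A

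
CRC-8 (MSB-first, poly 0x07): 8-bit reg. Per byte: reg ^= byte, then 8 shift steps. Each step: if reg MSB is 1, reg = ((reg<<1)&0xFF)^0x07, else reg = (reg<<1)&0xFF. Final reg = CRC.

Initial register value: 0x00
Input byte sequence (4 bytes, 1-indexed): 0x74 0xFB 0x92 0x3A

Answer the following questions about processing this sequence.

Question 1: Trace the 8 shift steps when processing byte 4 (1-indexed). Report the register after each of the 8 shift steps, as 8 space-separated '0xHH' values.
After byte 1 (0x74): reg=0x4B
After byte 2 (0xFB): reg=0x19
After byte 3 (0x92): reg=0xB8
Register before byte 4: 0xB8
After XOR with byte 0x3A: 0x82

Answer: 0x03 0x06 0x0C 0x18 0x30 0x60 0xC0 0x87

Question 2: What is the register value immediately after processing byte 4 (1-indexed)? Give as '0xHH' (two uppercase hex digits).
After byte 1 (0x74): reg=0x4B
After byte 2 (0xFB): reg=0x19
After byte 3 (0x92): reg=0xB8
After byte 4 (0x3A): reg=0x87

Answer: 0x87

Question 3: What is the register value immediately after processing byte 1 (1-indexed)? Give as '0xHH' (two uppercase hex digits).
After byte 1 (0x74): reg=0x4B

Answer: 0x4B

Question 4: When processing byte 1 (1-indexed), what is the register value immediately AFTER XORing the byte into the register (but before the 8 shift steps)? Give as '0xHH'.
Answer: 0x74

Derivation:
Register before byte 1: 0x00
Byte 1: 0x74
0x00 XOR 0x74 = 0x74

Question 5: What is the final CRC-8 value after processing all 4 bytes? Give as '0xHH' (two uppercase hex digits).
Answer: 0x87

Derivation:
After byte 1 (0x74): reg=0x4B
After byte 2 (0xFB): reg=0x19
After byte 3 (0x92): reg=0xB8
After byte 4 (0x3A): reg=0x87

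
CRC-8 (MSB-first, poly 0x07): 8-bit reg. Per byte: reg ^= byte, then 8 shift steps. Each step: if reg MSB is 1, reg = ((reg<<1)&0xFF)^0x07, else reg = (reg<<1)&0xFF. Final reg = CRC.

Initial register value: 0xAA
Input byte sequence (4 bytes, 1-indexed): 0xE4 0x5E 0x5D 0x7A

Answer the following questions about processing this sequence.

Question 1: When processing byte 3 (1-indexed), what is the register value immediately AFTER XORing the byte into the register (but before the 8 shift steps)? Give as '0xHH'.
Answer: 0x4D

Derivation:
Register before byte 3: 0x10
Byte 3: 0x5D
0x10 XOR 0x5D = 0x4D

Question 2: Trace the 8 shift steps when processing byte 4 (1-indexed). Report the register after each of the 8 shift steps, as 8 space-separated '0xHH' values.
Answer: 0x3B 0x76 0xEC 0xDF 0xB9 0x75 0xEA 0xD3

Derivation:
After byte 1 (0xE4): reg=0xED
After byte 2 (0x5E): reg=0x10
After byte 3 (0x5D): reg=0xE4
Register before byte 4: 0xE4
After XOR with byte 0x7A: 0x9E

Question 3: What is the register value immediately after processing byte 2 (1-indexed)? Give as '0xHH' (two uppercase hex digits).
Answer: 0x10

Derivation:
After byte 1 (0xE4): reg=0xED
After byte 2 (0x5E): reg=0x10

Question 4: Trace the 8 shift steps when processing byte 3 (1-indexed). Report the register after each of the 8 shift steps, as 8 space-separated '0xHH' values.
After byte 1 (0xE4): reg=0xED
After byte 2 (0x5E): reg=0x10
Register before byte 3: 0x10
After XOR with byte 0x5D: 0x4D

Answer: 0x9A 0x33 0x66 0xCC 0x9F 0x39 0x72 0xE4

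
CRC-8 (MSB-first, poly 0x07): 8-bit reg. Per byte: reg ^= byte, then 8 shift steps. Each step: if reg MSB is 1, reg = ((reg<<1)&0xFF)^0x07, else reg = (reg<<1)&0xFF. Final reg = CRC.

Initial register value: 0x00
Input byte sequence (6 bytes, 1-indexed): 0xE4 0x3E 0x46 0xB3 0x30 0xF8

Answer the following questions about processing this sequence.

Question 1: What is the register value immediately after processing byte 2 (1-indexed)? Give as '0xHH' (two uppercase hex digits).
Answer: 0xAD

Derivation:
After byte 1 (0xE4): reg=0xB2
After byte 2 (0x3E): reg=0xAD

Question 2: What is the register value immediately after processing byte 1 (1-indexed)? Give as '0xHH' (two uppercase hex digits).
Answer: 0xB2

Derivation:
After byte 1 (0xE4): reg=0xB2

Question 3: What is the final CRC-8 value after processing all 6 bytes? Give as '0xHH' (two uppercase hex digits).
Answer: 0xA6

Derivation:
After byte 1 (0xE4): reg=0xB2
After byte 2 (0x3E): reg=0xAD
After byte 3 (0x46): reg=0x9F
After byte 4 (0xB3): reg=0xC4
After byte 5 (0x30): reg=0xC2
After byte 6 (0xF8): reg=0xA6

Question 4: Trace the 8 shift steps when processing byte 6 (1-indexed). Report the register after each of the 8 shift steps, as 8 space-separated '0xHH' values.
After byte 1 (0xE4): reg=0xB2
After byte 2 (0x3E): reg=0xAD
After byte 3 (0x46): reg=0x9F
After byte 4 (0xB3): reg=0xC4
After byte 5 (0x30): reg=0xC2
Register before byte 6: 0xC2
After XOR with byte 0xF8: 0x3A

Answer: 0x74 0xE8 0xD7 0xA9 0x55 0xAA 0x53 0xA6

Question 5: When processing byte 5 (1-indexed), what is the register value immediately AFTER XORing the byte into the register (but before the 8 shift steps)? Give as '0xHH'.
Register before byte 5: 0xC4
Byte 5: 0x30
0xC4 XOR 0x30 = 0xF4

Answer: 0xF4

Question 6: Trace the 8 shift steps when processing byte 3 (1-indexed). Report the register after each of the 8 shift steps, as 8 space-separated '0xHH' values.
Answer: 0xD1 0xA5 0x4D 0x9A 0x33 0x66 0xCC 0x9F

Derivation:
After byte 1 (0xE4): reg=0xB2
After byte 2 (0x3E): reg=0xAD
Register before byte 3: 0xAD
After XOR with byte 0x46: 0xEB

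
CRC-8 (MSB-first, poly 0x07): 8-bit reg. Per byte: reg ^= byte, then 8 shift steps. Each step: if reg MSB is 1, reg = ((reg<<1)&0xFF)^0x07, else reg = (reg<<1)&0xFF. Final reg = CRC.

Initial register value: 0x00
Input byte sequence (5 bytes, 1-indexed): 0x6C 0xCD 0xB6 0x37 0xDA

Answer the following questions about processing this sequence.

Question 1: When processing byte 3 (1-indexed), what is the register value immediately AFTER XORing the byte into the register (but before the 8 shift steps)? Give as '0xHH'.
Answer: 0xD2

Derivation:
Register before byte 3: 0x64
Byte 3: 0xB6
0x64 XOR 0xB6 = 0xD2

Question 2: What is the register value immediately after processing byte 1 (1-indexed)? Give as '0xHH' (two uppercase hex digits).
After byte 1 (0x6C): reg=0x03

Answer: 0x03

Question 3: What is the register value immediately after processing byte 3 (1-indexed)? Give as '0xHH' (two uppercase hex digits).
After byte 1 (0x6C): reg=0x03
After byte 2 (0xCD): reg=0x64
After byte 3 (0xB6): reg=0x30

Answer: 0x30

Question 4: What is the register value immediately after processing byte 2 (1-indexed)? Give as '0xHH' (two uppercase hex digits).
After byte 1 (0x6C): reg=0x03
After byte 2 (0xCD): reg=0x64

Answer: 0x64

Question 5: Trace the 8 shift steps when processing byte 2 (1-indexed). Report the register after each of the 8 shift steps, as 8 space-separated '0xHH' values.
Answer: 0x9B 0x31 0x62 0xC4 0x8F 0x19 0x32 0x64

Derivation:
After byte 1 (0x6C): reg=0x03
Register before byte 2: 0x03
After XOR with byte 0xCD: 0xCE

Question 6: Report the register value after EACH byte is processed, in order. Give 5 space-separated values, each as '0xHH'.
0x03 0x64 0x30 0x15 0x63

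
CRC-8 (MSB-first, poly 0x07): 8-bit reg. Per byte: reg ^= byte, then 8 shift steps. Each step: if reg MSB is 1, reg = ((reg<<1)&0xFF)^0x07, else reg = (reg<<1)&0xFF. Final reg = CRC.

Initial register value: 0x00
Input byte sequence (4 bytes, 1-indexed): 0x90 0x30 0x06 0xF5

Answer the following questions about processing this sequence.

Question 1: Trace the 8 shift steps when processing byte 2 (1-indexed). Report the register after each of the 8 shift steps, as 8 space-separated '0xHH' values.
Answer: 0x95 0x2D 0x5A 0xB4 0x6F 0xDE 0xBB 0x71

Derivation:
After byte 1 (0x90): reg=0xF9
Register before byte 2: 0xF9
After XOR with byte 0x30: 0xC9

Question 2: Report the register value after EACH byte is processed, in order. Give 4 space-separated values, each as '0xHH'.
0xF9 0x71 0x42 0x0C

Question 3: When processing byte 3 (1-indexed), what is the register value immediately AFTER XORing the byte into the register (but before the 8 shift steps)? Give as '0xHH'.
Register before byte 3: 0x71
Byte 3: 0x06
0x71 XOR 0x06 = 0x77

Answer: 0x77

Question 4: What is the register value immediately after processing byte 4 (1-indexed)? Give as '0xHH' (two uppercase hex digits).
After byte 1 (0x90): reg=0xF9
After byte 2 (0x30): reg=0x71
After byte 3 (0x06): reg=0x42
After byte 4 (0xF5): reg=0x0C

Answer: 0x0C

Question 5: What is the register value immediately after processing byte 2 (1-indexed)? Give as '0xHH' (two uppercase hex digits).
After byte 1 (0x90): reg=0xF9
After byte 2 (0x30): reg=0x71

Answer: 0x71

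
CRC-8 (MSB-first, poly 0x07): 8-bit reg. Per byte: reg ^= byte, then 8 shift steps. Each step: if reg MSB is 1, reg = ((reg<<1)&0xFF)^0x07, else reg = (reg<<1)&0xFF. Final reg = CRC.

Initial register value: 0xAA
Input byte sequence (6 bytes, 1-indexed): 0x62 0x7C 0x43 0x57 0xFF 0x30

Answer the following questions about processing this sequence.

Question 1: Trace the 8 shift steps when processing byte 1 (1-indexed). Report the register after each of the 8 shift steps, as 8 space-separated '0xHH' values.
Register before byte 1: 0xAA
After XOR with byte 0x62: 0xC8

Answer: 0x97 0x29 0x52 0xA4 0x4F 0x9E 0x3B 0x76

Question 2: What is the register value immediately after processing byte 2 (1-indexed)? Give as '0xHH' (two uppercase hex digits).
After byte 1 (0x62): reg=0x76
After byte 2 (0x7C): reg=0x36

Answer: 0x36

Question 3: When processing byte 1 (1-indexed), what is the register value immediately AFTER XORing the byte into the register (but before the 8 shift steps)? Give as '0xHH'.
Register before byte 1: 0xAA
Byte 1: 0x62
0xAA XOR 0x62 = 0xC8

Answer: 0xC8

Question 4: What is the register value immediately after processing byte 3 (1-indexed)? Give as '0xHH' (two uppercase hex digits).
After byte 1 (0x62): reg=0x76
After byte 2 (0x7C): reg=0x36
After byte 3 (0x43): reg=0x4C

Answer: 0x4C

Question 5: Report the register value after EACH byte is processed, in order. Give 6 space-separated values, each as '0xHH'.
0x76 0x36 0x4C 0x41 0x33 0x09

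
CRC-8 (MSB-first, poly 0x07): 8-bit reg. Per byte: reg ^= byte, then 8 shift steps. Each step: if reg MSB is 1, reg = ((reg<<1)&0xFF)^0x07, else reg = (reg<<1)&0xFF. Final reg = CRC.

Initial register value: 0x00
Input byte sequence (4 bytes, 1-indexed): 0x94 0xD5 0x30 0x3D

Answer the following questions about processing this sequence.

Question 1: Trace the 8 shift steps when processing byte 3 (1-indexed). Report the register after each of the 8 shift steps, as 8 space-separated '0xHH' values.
After byte 1 (0x94): reg=0xE5
After byte 2 (0xD5): reg=0x90
Register before byte 3: 0x90
After XOR with byte 0x30: 0xA0

Answer: 0x47 0x8E 0x1B 0x36 0x6C 0xD8 0xB7 0x69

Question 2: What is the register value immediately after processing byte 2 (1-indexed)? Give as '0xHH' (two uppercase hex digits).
Answer: 0x90

Derivation:
After byte 1 (0x94): reg=0xE5
After byte 2 (0xD5): reg=0x90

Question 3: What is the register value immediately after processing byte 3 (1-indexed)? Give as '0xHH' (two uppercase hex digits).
After byte 1 (0x94): reg=0xE5
After byte 2 (0xD5): reg=0x90
After byte 3 (0x30): reg=0x69

Answer: 0x69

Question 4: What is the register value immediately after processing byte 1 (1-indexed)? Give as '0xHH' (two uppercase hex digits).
After byte 1 (0x94): reg=0xE5

Answer: 0xE5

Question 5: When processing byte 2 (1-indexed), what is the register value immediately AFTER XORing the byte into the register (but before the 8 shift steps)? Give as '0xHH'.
Answer: 0x30

Derivation:
Register before byte 2: 0xE5
Byte 2: 0xD5
0xE5 XOR 0xD5 = 0x30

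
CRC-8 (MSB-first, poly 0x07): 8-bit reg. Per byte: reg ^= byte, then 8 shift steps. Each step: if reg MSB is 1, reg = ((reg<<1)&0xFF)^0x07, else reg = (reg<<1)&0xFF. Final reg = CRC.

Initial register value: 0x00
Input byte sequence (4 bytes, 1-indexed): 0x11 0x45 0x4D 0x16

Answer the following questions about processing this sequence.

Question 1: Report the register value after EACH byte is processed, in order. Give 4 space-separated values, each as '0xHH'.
0x77 0x9E 0x37 0xE7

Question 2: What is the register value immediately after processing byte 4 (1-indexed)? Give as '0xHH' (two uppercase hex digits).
Answer: 0xE7

Derivation:
After byte 1 (0x11): reg=0x77
After byte 2 (0x45): reg=0x9E
After byte 3 (0x4D): reg=0x37
After byte 4 (0x16): reg=0xE7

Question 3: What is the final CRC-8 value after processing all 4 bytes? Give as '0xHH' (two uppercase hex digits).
Answer: 0xE7

Derivation:
After byte 1 (0x11): reg=0x77
After byte 2 (0x45): reg=0x9E
After byte 3 (0x4D): reg=0x37
After byte 4 (0x16): reg=0xE7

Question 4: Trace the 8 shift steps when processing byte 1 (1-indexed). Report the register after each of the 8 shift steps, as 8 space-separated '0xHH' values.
Register before byte 1: 0x00
After XOR with byte 0x11: 0x11

Answer: 0x22 0x44 0x88 0x17 0x2E 0x5C 0xB8 0x77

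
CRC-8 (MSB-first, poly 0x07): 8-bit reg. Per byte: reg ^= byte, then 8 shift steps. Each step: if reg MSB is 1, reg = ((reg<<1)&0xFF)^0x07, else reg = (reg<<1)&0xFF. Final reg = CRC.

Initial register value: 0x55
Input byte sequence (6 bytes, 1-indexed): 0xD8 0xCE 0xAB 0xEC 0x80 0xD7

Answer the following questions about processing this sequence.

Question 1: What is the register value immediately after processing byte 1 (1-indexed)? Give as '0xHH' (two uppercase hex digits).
After byte 1 (0xD8): reg=0xAA

Answer: 0xAA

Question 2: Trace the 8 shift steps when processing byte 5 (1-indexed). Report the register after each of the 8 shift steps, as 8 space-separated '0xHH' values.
Answer: 0xD1 0xA5 0x4D 0x9A 0x33 0x66 0xCC 0x9F

Derivation:
After byte 1 (0xD8): reg=0xAA
After byte 2 (0xCE): reg=0x3B
After byte 3 (0xAB): reg=0xF9
After byte 4 (0xEC): reg=0x6B
Register before byte 5: 0x6B
After XOR with byte 0x80: 0xEB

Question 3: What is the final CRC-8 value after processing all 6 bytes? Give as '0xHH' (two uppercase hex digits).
Answer: 0xFF

Derivation:
After byte 1 (0xD8): reg=0xAA
After byte 2 (0xCE): reg=0x3B
After byte 3 (0xAB): reg=0xF9
After byte 4 (0xEC): reg=0x6B
After byte 5 (0x80): reg=0x9F
After byte 6 (0xD7): reg=0xFF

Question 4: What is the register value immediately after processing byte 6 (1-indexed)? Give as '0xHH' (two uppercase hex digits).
Answer: 0xFF

Derivation:
After byte 1 (0xD8): reg=0xAA
After byte 2 (0xCE): reg=0x3B
After byte 3 (0xAB): reg=0xF9
After byte 4 (0xEC): reg=0x6B
After byte 5 (0x80): reg=0x9F
After byte 6 (0xD7): reg=0xFF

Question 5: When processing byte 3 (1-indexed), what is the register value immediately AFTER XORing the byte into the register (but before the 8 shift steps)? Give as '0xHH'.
Register before byte 3: 0x3B
Byte 3: 0xAB
0x3B XOR 0xAB = 0x90

Answer: 0x90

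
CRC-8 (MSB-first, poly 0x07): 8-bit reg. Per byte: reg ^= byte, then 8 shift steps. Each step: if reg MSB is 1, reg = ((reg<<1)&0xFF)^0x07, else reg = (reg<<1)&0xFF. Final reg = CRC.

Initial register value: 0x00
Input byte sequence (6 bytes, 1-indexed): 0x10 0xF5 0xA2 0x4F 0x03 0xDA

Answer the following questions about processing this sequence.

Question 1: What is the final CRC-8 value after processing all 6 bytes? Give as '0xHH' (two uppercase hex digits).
Answer: 0x5F

Derivation:
After byte 1 (0x10): reg=0x70
After byte 2 (0xF5): reg=0x92
After byte 3 (0xA2): reg=0x90
After byte 4 (0x4F): reg=0x13
After byte 5 (0x03): reg=0x70
After byte 6 (0xDA): reg=0x5F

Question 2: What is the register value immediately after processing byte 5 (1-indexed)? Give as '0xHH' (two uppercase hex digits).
Answer: 0x70

Derivation:
After byte 1 (0x10): reg=0x70
After byte 2 (0xF5): reg=0x92
After byte 3 (0xA2): reg=0x90
After byte 4 (0x4F): reg=0x13
After byte 5 (0x03): reg=0x70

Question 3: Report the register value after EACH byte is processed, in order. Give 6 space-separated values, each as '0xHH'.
0x70 0x92 0x90 0x13 0x70 0x5F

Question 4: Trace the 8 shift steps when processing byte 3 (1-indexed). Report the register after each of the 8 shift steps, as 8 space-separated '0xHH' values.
After byte 1 (0x10): reg=0x70
After byte 2 (0xF5): reg=0x92
Register before byte 3: 0x92
After XOR with byte 0xA2: 0x30

Answer: 0x60 0xC0 0x87 0x09 0x12 0x24 0x48 0x90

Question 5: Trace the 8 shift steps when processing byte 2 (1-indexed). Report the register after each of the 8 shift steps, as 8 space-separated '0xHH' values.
After byte 1 (0x10): reg=0x70
Register before byte 2: 0x70
After XOR with byte 0xF5: 0x85

Answer: 0x0D 0x1A 0x34 0x68 0xD0 0xA7 0x49 0x92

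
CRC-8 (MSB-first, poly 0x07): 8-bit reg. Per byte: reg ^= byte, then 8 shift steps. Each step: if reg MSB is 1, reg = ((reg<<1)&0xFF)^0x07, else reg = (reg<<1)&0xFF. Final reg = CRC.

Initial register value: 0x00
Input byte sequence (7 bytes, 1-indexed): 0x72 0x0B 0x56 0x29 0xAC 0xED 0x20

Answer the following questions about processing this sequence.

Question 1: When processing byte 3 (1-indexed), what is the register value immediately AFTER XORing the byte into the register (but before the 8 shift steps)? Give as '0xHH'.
Answer: 0xEF

Derivation:
Register before byte 3: 0xB9
Byte 3: 0x56
0xB9 XOR 0x56 = 0xEF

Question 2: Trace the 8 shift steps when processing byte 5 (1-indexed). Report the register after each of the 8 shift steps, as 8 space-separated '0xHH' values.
Answer: 0xE1 0xC5 0x8D 0x1D 0x3A 0x74 0xE8 0xD7

Derivation:
After byte 1 (0x72): reg=0x59
After byte 2 (0x0B): reg=0xB9
After byte 3 (0x56): reg=0x83
After byte 4 (0x29): reg=0x5F
Register before byte 5: 0x5F
After XOR with byte 0xAC: 0xF3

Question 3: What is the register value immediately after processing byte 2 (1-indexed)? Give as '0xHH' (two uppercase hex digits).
Answer: 0xB9

Derivation:
After byte 1 (0x72): reg=0x59
After byte 2 (0x0B): reg=0xB9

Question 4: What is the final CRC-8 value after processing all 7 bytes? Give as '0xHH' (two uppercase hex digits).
Answer: 0x9B

Derivation:
After byte 1 (0x72): reg=0x59
After byte 2 (0x0B): reg=0xB9
After byte 3 (0x56): reg=0x83
After byte 4 (0x29): reg=0x5F
After byte 5 (0xAC): reg=0xD7
After byte 6 (0xED): reg=0xA6
After byte 7 (0x20): reg=0x9B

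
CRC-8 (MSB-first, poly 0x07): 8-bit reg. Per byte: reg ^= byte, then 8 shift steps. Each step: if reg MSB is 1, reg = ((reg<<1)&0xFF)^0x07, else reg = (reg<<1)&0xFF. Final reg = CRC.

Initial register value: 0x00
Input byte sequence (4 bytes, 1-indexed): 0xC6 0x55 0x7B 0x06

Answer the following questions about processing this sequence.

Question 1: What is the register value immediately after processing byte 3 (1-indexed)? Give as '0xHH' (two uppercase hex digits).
Answer: 0xDB

Derivation:
After byte 1 (0xC6): reg=0x5C
After byte 2 (0x55): reg=0x3F
After byte 3 (0x7B): reg=0xDB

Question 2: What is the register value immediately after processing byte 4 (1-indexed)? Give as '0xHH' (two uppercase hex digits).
Answer: 0x1D

Derivation:
After byte 1 (0xC6): reg=0x5C
After byte 2 (0x55): reg=0x3F
After byte 3 (0x7B): reg=0xDB
After byte 4 (0x06): reg=0x1D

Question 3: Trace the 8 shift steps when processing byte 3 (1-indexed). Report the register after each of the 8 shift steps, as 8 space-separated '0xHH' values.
Answer: 0x88 0x17 0x2E 0x5C 0xB8 0x77 0xEE 0xDB

Derivation:
After byte 1 (0xC6): reg=0x5C
After byte 2 (0x55): reg=0x3F
Register before byte 3: 0x3F
After XOR with byte 0x7B: 0x44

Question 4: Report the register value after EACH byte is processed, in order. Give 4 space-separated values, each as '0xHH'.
0x5C 0x3F 0xDB 0x1D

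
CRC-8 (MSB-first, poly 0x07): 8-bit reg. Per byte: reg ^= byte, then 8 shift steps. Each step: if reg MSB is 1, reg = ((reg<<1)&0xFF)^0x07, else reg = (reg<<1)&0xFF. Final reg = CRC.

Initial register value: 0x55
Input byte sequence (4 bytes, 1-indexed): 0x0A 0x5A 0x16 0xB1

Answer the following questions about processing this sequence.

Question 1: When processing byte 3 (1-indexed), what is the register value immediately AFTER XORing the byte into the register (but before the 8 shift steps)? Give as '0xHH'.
Answer: 0x58

Derivation:
Register before byte 3: 0x4E
Byte 3: 0x16
0x4E XOR 0x16 = 0x58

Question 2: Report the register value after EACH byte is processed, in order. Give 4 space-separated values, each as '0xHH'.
0x9A 0x4E 0x8F 0xBA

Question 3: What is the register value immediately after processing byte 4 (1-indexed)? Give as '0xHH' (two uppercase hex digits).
Answer: 0xBA

Derivation:
After byte 1 (0x0A): reg=0x9A
After byte 2 (0x5A): reg=0x4E
After byte 3 (0x16): reg=0x8F
After byte 4 (0xB1): reg=0xBA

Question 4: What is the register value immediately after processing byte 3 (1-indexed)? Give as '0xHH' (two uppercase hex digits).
After byte 1 (0x0A): reg=0x9A
After byte 2 (0x5A): reg=0x4E
After byte 3 (0x16): reg=0x8F

Answer: 0x8F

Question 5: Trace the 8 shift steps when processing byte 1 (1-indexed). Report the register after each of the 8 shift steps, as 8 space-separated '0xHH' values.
Answer: 0xBE 0x7B 0xF6 0xEB 0xD1 0xA5 0x4D 0x9A

Derivation:
Register before byte 1: 0x55
After XOR with byte 0x0A: 0x5F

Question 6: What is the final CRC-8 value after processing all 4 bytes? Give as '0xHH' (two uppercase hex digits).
Answer: 0xBA

Derivation:
After byte 1 (0x0A): reg=0x9A
After byte 2 (0x5A): reg=0x4E
After byte 3 (0x16): reg=0x8F
After byte 4 (0xB1): reg=0xBA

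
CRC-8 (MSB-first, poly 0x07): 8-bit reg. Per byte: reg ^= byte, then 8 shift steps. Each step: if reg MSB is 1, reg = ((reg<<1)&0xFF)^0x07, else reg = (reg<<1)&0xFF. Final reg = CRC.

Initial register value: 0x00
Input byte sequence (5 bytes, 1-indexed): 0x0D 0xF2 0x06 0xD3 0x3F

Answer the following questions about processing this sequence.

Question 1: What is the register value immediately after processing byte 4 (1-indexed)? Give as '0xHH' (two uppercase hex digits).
After byte 1 (0x0D): reg=0x23
After byte 2 (0xF2): reg=0x39
After byte 3 (0x06): reg=0xBD
After byte 4 (0xD3): reg=0x0D

Answer: 0x0D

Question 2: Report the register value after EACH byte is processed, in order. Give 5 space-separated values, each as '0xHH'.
0x23 0x39 0xBD 0x0D 0x9E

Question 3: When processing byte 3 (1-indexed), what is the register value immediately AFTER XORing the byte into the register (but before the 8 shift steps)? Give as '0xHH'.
Register before byte 3: 0x39
Byte 3: 0x06
0x39 XOR 0x06 = 0x3F

Answer: 0x3F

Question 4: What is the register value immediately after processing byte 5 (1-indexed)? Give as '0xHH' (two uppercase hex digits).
Answer: 0x9E

Derivation:
After byte 1 (0x0D): reg=0x23
After byte 2 (0xF2): reg=0x39
After byte 3 (0x06): reg=0xBD
After byte 4 (0xD3): reg=0x0D
After byte 5 (0x3F): reg=0x9E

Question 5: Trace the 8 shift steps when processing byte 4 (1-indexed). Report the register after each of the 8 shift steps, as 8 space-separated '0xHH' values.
After byte 1 (0x0D): reg=0x23
After byte 2 (0xF2): reg=0x39
After byte 3 (0x06): reg=0xBD
Register before byte 4: 0xBD
After XOR with byte 0xD3: 0x6E

Answer: 0xDC 0xBF 0x79 0xF2 0xE3 0xC1 0x85 0x0D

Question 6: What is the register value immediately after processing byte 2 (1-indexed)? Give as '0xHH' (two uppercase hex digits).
Answer: 0x39

Derivation:
After byte 1 (0x0D): reg=0x23
After byte 2 (0xF2): reg=0x39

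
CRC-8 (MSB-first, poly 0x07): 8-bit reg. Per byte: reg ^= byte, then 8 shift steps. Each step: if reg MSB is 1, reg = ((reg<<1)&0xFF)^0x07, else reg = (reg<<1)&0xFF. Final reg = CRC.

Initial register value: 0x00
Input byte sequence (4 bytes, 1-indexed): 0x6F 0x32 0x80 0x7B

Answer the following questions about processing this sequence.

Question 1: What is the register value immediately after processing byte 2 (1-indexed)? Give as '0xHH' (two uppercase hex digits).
After byte 1 (0x6F): reg=0x0A
After byte 2 (0x32): reg=0xA8

Answer: 0xA8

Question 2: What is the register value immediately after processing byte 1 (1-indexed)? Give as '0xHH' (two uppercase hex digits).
Answer: 0x0A

Derivation:
After byte 1 (0x6F): reg=0x0A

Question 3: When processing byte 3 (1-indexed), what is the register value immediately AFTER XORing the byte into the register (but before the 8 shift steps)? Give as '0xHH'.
Answer: 0x28

Derivation:
Register before byte 3: 0xA8
Byte 3: 0x80
0xA8 XOR 0x80 = 0x28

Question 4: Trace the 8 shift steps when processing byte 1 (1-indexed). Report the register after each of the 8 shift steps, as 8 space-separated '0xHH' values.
Answer: 0xDE 0xBB 0x71 0xE2 0xC3 0x81 0x05 0x0A

Derivation:
Register before byte 1: 0x00
After XOR with byte 0x6F: 0x6F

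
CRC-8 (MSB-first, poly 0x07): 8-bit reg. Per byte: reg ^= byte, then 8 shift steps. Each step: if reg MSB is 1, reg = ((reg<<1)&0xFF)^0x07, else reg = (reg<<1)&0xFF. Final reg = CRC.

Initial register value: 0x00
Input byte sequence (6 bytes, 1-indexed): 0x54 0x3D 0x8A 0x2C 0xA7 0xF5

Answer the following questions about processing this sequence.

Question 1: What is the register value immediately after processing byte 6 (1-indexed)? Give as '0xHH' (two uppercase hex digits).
Answer: 0x4C

Derivation:
After byte 1 (0x54): reg=0xAB
After byte 2 (0x3D): reg=0xEB
After byte 3 (0x8A): reg=0x20
After byte 4 (0x2C): reg=0x24
After byte 5 (0xA7): reg=0x80
After byte 6 (0xF5): reg=0x4C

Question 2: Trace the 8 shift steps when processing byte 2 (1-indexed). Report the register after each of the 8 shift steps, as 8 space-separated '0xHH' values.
Answer: 0x2B 0x56 0xAC 0x5F 0xBE 0x7B 0xF6 0xEB

Derivation:
After byte 1 (0x54): reg=0xAB
Register before byte 2: 0xAB
After XOR with byte 0x3D: 0x96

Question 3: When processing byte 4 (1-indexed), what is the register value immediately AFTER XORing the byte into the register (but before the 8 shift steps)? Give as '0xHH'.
Answer: 0x0C

Derivation:
Register before byte 4: 0x20
Byte 4: 0x2C
0x20 XOR 0x2C = 0x0C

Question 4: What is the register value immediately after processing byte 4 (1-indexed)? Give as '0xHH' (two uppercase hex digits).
After byte 1 (0x54): reg=0xAB
After byte 2 (0x3D): reg=0xEB
After byte 3 (0x8A): reg=0x20
After byte 4 (0x2C): reg=0x24

Answer: 0x24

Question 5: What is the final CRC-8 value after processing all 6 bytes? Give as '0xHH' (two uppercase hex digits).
After byte 1 (0x54): reg=0xAB
After byte 2 (0x3D): reg=0xEB
After byte 3 (0x8A): reg=0x20
After byte 4 (0x2C): reg=0x24
After byte 5 (0xA7): reg=0x80
After byte 6 (0xF5): reg=0x4C

Answer: 0x4C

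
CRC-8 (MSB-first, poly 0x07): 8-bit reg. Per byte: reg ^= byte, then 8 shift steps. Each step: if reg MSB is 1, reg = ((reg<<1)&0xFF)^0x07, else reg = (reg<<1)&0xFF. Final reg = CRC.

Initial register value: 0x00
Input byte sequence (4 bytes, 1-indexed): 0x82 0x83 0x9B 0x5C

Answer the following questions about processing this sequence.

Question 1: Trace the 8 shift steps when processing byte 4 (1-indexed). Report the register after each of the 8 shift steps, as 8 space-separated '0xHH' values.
After byte 1 (0x82): reg=0x87
After byte 2 (0x83): reg=0x1C
After byte 3 (0x9B): reg=0x9C
Register before byte 4: 0x9C
After XOR with byte 0x5C: 0xC0

Answer: 0x87 0x09 0x12 0x24 0x48 0x90 0x27 0x4E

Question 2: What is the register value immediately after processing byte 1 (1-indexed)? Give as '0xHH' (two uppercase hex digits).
Answer: 0x87

Derivation:
After byte 1 (0x82): reg=0x87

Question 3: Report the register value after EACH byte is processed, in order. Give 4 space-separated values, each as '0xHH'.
0x87 0x1C 0x9C 0x4E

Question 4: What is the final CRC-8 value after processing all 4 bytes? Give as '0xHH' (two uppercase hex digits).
After byte 1 (0x82): reg=0x87
After byte 2 (0x83): reg=0x1C
After byte 3 (0x9B): reg=0x9C
After byte 4 (0x5C): reg=0x4E

Answer: 0x4E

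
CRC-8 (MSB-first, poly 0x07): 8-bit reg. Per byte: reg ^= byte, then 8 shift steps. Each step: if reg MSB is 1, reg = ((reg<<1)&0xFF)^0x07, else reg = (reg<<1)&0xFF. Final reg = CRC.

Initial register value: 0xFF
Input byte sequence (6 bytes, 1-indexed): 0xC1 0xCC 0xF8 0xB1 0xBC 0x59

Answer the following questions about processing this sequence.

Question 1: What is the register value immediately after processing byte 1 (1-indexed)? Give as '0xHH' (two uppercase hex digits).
After byte 1 (0xC1): reg=0xBA

Answer: 0xBA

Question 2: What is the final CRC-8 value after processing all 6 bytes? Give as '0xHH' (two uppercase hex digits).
Answer: 0xDC

Derivation:
After byte 1 (0xC1): reg=0xBA
After byte 2 (0xCC): reg=0x45
After byte 3 (0xF8): reg=0x3A
After byte 4 (0xB1): reg=0xB8
After byte 5 (0xBC): reg=0x1C
After byte 6 (0x59): reg=0xDC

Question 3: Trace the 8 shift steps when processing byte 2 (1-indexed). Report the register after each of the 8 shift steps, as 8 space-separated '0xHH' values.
After byte 1 (0xC1): reg=0xBA
Register before byte 2: 0xBA
After XOR with byte 0xCC: 0x76

Answer: 0xEC 0xDF 0xB9 0x75 0xEA 0xD3 0xA1 0x45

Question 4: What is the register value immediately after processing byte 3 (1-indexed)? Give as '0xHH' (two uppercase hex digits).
After byte 1 (0xC1): reg=0xBA
After byte 2 (0xCC): reg=0x45
After byte 3 (0xF8): reg=0x3A

Answer: 0x3A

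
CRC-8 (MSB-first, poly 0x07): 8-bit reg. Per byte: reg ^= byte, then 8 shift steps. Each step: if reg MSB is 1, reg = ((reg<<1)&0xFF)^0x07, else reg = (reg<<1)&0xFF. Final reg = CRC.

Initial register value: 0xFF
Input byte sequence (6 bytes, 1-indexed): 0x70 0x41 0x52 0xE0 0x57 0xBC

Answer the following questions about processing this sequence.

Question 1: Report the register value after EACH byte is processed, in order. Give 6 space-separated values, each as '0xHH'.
0xA4 0xB5 0xBB 0x86 0x39 0x92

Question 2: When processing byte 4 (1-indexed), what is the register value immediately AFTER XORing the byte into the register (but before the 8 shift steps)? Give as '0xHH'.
Register before byte 4: 0xBB
Byte 4: 0xE0
0xBB XOR 0xE0 = 0x5B

Answer: 0x5B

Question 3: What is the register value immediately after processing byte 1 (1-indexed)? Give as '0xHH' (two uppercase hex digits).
After byte 1 (0x70): reg=0xA4

Answer: 0xA4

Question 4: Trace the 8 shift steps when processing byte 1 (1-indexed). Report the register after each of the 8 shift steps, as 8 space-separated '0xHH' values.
Register before byte 1: 0xFF
After XOR with byte 0x70: 0x8F

Answer: 0x19 0x32 0x64 0xC8 0x97 0x29 0x52 0xA4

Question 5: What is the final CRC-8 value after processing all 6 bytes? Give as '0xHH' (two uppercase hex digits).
Answer: 0x92

Derivation:
After byte 1 (0x70): reg=0xA4
After byte 2 (0x41): reg=0xB5
After byte 3 (0x52): reg=0xBB
After byte 4 (0xE0): reg=0x86
After byte 5 (0x57): reg=0x39
After byte 6 (0xBC): reg=0x92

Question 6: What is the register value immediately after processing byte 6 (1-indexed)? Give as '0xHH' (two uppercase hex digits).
Answer: 0x92

Derivation:
After byte 1 (0x70): reg=0xA4
After byte 2 (0x41): reg=0xB5
After byte 3 (0x52): reg=0xBB
After byte 4 (0xE0): reg=0x86
After byte 5 (0x57): reg=0x39
After byte 6 (0xBC): reg=0x92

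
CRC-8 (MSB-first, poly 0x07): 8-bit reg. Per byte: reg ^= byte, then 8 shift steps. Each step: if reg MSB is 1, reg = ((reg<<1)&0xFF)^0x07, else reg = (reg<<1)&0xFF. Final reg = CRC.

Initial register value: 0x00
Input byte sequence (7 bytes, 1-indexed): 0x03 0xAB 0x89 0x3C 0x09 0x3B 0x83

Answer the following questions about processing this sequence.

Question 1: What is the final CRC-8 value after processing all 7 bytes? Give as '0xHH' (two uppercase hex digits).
Answer: 0xFC

Derivation:
After byte 1 (0x03): reg=0x09
After byte 2 (0xAB): reg=0x67
After byte 3 (0x89): reg=0x84
After byte 4 (0x3C): reg=0x21
After byte 5 (0x09): reg=0xD8
After byte 6 (0x3B): reg=0xA7
After byte 7 (0x83): reg=0xFC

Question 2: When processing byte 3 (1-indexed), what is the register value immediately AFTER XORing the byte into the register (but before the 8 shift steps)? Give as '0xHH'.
Register before byte 3: 0x67
Byte 3: 0x89
0x67 XOR 0x89 = 0xEE

Answer: 0xEE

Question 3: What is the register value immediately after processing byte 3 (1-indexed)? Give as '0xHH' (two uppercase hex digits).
Answer: 0x84

Derivation:
After byte 1 (0x03): reg=0x09
After byte 2 (0xAB): reg=0x67
After byte 3 (0x89): reg=0x84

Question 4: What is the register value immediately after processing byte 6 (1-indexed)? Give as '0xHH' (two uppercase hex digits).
Answer: 0xA7

Derivation:
After byte 1 (0x03): reg=0x09
After byte 2 (0xAB): reg=0x67
After byte 3 (0x89): reg=0x84
After byte 4 (0x3C): reg=0x21
After byte 5 (0x09): reg=0xD8
After byte 6 (0x3B): reg=0xA7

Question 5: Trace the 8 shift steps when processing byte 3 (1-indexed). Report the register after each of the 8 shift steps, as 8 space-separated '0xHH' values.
Answer: 0xDB 0xB1 0x65 0xCA 0x93 0x21 0x42 0x84

Derivation:
After byte 1 (0x03): reg=0x09
After byte 2 (0xAB): reg=0x67
Register before byte 3: 0x67
After XOR with byte 0x89: 0xEE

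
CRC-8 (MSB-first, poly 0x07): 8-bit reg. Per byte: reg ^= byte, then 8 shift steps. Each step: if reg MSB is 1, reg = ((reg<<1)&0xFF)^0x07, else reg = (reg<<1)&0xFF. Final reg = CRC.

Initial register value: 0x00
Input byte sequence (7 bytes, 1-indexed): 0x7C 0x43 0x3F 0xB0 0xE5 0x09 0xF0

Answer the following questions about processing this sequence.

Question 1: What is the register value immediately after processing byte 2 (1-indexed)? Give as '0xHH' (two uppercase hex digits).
Answer: 0x90

Derivation:
After byte 1 (0x7C): reg=0x73
After byte 2 (0x43): reg=0x90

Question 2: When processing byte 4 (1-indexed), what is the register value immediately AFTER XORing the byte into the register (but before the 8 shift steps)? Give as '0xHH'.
Register before byte 4: 0x44
Byte 4: 0xB0
0x44 XOR 0xB0 = 0xF4

Answer: 0xF4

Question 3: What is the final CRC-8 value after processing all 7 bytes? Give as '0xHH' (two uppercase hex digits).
After byte 1 (0x7C): reg=0x73
After byte 2 (0x43): reg=0x90
After byte 3 (0x3F): reg=0x44
After byte 4 (0xB0): reg=0xC2
After byte 5 (0xE5): reg=0xF5
After byte 6 (0x09): reg=0xFA
After byte 7 (0xF0): reg=0x36

Answer: 0x36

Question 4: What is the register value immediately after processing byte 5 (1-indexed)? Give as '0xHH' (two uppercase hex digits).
Answer: 0xF5

Derivation:
After byte 1 (0x7C): reg=0x73
After byte 2 (0x43): reg=0x90
After byte 3 (0x3F): reg=0x44
After byte 4 (0xB0): reg=0xC2
After byte 5 (0xE5): reg=0xF5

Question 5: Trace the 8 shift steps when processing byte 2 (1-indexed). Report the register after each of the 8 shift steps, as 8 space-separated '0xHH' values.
After byte 1 (0x7C): reg=0x73
Register before byte 2: 0x73
After XOR with byte 0x43: 0x30

Answer: 0x60 0xC0 0x87 0x09 0x12 0x24 0x48 0x90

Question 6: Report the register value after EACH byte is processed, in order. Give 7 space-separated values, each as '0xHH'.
0x73 0x90 0x44 0xC2 0xF5 0xFA 0x36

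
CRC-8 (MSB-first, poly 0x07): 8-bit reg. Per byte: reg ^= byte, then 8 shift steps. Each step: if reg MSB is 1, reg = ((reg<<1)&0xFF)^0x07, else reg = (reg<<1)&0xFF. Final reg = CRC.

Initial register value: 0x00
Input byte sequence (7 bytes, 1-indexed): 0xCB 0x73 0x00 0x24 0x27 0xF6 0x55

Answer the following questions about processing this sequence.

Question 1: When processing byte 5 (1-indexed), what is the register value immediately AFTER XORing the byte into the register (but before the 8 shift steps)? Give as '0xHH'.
Register before byte 5: 0x06
Byte 5: 0x27
0x06 XOR 0x27 = 0x21

Answer: 0x21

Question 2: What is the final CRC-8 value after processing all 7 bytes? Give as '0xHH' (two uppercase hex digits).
After byte 1 (0xCB): reg=0x7F
After byte 2 (0x73): reg=0x24
After byte 3 (0x00): reg=0xFC
After byte 4 (0x24): reg=0x06
After byte 5 (0x27): reg=0xE7
After byte 6 (0xF6): reg=0x77
After byte 7 (0x55): reg=0xEE

Answer: 0xEE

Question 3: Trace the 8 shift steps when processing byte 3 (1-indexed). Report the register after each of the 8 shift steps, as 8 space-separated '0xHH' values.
After byte 1 (0xCB): reg=0x7F
After byte 2 (0x73): reg=0x24
Register before byte 3: 0x24
After XOR with byte 0x00: 0x24

Answer: 0x48 0x90 0x27 0x4E 0x9C 0x3F 0x7E 0xFC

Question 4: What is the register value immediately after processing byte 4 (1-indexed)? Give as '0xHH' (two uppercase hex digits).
After byte 1 (0xCB): reg=0x7F
After byte 2 (0x73): reg=0x24
After byte 3 (0x00): reg=0xFC
After byte 4 (0x24): reg=0x06

Answer: 0x06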